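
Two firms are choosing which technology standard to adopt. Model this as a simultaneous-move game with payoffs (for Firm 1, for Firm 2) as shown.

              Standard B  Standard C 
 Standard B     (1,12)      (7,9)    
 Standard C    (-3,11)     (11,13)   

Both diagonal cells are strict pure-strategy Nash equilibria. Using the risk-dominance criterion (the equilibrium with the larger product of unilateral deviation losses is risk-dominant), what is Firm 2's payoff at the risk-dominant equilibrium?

At both Standard B: Firm 1 loses 1 − (-3) = 4 by deviating; Firm 2 loses 12 − 9 = 3. Product = 4·3 = 12.
At both Standard C: Firm 1 loses 11 − 7 = 4 by deviating; Firm 2 loses 13 − 11 = 2. Product = 4·2 = 8.
12 > 8, so both Standard B is risk-dominant. Firm 2's payoff there is 12.

12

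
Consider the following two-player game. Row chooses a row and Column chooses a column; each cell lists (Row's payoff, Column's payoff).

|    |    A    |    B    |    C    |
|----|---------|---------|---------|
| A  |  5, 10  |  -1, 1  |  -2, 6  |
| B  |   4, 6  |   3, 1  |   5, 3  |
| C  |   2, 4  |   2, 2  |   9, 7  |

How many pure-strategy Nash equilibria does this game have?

Both A: Row gets 5 (best alternative 4); Column gets 10 (best alternative 6). Neither deviates — NE.
Both C: Row gets 9 (best alternative 5); Column gets 7 (best alternative 4). Neither deviates — NE.
Both B is not a NE: Column would switch to A (6 > 1).
No other cell survives both best-response checks, so there are 2 pure NE.

2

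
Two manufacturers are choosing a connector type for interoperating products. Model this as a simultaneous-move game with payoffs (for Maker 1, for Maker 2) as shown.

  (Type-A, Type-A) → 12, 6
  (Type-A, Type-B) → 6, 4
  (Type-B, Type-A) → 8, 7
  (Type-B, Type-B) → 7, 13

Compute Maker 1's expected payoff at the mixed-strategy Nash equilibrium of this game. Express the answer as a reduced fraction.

36/5

Maker 2 mixes with probability q on Type-A, chosen so Maker 1 is indifferent: 12q + 6(1−q) = 8q + 7(1−q) gives q = 1/5.
Maker 1's expected payoff (from either row, since indifferent) is 12·1/5 + 6·4/5 = 36/5.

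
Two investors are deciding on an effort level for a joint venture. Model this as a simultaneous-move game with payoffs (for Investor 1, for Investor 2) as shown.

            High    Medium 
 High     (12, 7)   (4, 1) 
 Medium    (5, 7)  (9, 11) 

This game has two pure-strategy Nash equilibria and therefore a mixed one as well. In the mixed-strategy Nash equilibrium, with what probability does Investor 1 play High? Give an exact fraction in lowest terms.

Investor 1's mix p on High must make Investor 2 indifferent between High and Medium.
Investor 2's payoff from High: 7p + 7(1−p). From Medium: 1p + 11(1−p).
Set equal: 6p = 4(1−p) → p = 4/10 = 2/5.

2/5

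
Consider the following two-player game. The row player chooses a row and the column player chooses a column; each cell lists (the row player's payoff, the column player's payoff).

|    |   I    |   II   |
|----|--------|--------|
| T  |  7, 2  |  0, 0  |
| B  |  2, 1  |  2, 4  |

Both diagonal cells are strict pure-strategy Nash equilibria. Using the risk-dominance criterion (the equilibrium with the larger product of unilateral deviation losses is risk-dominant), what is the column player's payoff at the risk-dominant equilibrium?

2

At (T, I): the row player loses 7 − 2 = 5 by deviating; the column player loses 2 − 0 = 2. Product = 5·2 = 10.
At (B, II): the row player loses 2 − 0 = 2 by deviating; the column player loses 4 − 1 = 3. Product = 2·3 = 6.
10 > 6, so (T, I) is risk-dominant. The column player's payoff there is 2.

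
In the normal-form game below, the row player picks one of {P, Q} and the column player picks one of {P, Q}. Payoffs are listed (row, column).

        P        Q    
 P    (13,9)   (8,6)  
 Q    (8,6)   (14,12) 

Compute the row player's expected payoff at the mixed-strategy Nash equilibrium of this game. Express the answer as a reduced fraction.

118/11

The column player mixes with probability q on P, chosen so the row player is indifferent: 13q + 8(1−q) = 8q + 14(1−q) gives q = 6/11.
The row player's expected payoff (from either row, since indifferent) is 13·6/11 + 8·5/11 = 118/11.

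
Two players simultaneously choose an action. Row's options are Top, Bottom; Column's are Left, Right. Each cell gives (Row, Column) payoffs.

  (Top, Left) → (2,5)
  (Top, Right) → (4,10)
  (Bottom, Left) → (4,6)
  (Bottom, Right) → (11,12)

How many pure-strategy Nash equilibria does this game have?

(Bottom, Right): Row gets 11 (best alternative 4); Column gets 12 (best alternative 6). Neither deviates — NE.
(Top, Left) is not a NE: Row would switch to Bottom (4 > 2).
No other cell survives both best-response checks, so there is 1 pure NE.

1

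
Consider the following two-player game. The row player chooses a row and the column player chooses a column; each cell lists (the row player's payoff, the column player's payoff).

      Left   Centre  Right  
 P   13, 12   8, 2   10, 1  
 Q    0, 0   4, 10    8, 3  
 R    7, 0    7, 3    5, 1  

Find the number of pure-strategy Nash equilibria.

(P, Left): the row player gets 13 (best alternative 7); the column player gets 12 (best alternative 2). Neither deviates — NE.
(Q, Centre) is not a NE: the row player would switch to P (8 > 4).
No other cell survives both best-response checks, so there is 1 pure NE.

1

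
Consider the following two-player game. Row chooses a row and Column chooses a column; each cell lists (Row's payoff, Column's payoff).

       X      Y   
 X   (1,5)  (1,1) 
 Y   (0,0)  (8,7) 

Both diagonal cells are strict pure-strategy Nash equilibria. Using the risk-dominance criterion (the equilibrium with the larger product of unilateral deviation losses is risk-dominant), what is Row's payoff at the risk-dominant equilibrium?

8

At both X: Row loses 1 − 0 = 1 by deviating; Column loses 5 − 1 = 4. Product = 1·4 = 4.
At both Y: Row loses 8 − 1 = 7 by deviating; Column loses 7 − 0 = 7. Product = 7·7 = 49.
49 > 4, so both Y is risk-dominant. Row's payoff there is 8.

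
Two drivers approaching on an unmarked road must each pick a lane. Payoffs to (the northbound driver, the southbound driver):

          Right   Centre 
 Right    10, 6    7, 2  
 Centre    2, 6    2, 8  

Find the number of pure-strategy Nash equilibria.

1

Both Right: the northbound driver gets 10 (best alternative 2); the southbound driver gets 6 (best alternative 2). Neither deviates — NE.
Both Centre is not a NE: the northbound driver would switch to Right (7 > 2).
No other cell survives both best-response checks, so there is 1 pure NE.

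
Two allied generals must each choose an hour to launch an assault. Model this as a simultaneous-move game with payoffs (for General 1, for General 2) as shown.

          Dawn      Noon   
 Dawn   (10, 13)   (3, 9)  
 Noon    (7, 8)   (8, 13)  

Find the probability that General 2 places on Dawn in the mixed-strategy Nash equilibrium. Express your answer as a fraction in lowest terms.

General 2's mix q on Dawn must make General 1 indifferent between Dawn and Noon.
General 1's payoff from Dawn: 10q + 3(1−q). From Noon: 7q + 8(1−q).
Set equal: 3q = 5(1−q) → q = 5/8.

5/8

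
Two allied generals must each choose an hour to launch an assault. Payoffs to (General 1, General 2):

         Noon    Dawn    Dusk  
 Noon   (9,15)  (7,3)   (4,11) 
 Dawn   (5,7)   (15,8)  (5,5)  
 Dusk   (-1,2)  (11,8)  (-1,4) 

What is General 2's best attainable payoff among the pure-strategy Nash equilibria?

15

Both Noon is a pure NE (General 1: 9 ≥ 5; General 2: 15 ≥ 11). General 2 gets 15.
Both Dawn is a pure NE (General 1: 15 ≥ 11; General 2: 8 ≥ 7). General 2 gets 8.
Every other cell has a profitable deviation for at least one player. Highest of {15, 8} is 15.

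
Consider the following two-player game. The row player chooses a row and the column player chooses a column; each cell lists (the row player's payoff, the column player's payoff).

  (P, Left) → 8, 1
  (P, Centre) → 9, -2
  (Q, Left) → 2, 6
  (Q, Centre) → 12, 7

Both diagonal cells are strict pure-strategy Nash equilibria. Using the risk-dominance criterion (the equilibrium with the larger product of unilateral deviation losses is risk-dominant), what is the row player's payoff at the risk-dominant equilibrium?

At (P, Left): the row player loses 8 − 2 = 6 by deviating; the column player loses 1 − (-2) = 3. Product = 6·3 = 18.
At (Q, Centre): the row player loses 12 − 9 = 3 by deviating; the column player loses 7 − 6 = 1. Product = 3·1 = 3.
18 > 3, so (P, Left) is risk-dominant. The row player's payoff there is 8.

8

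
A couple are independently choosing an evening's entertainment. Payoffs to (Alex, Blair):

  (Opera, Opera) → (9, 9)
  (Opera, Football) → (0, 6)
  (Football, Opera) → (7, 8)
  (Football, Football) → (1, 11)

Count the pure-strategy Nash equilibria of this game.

Both Opera: Alex gets 9 (best alternative 7); Blair gets 9 (best alternative 6). Neither deviates — NE.
Both Football: Alex gets 1 (best alternative 0); Blair gets 11 (best alternative 8). Neither deviates — NE.
(Football, Opera) is not a NE: Alex would switch to Opera (9 > 7).
No other cell survives both best-response checks, so there are 2 pure NE.

2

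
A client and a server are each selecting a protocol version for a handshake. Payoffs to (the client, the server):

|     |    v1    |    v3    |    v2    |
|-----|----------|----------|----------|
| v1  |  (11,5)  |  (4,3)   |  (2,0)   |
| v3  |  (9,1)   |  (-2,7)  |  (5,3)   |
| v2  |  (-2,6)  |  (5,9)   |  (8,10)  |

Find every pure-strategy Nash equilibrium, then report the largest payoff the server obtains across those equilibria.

10

Both v1 is a pure NE (the client: 11 ≥ 9; the server: 5 ≥ 3). The server gets 5.
Both v2 is a pure NE (the client: 8 ≥ 5; the server: 10 ≥ 9). The server gets 10.
Every other cell has a profitable deviation for at least one player. Highest of {5, 10} is 10.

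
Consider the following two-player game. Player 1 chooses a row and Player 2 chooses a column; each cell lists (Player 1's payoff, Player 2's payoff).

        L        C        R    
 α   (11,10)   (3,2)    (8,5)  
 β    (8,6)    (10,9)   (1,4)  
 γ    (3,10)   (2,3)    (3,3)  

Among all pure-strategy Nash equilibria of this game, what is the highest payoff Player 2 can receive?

10

(α, L) is a pure NE (Player 1: 11 ≥ 8; Player 2: 10 ≥ 5). Player 2 gets 10.
(β, C) is a pure NE (Player 1: 10 ≥ 3; Player 2: 9 ≥ 6). Player 2 gets 9.
Every other cell has a profitable deviation for at least one player. Highest of {10, 9} is 10.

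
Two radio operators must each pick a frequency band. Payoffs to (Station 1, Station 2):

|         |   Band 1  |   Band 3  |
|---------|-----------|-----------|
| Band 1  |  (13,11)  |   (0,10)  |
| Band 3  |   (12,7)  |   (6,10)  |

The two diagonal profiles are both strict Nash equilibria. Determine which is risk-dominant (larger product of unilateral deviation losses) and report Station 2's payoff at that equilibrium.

10

At both Band 1: Station 1 loses 13 − 12 = 1 by deviating; Station 2 loses 11 − 10 = 1. Product = 1·1 = 1.
At both Band 3: Station 1 loses 6 − 0 = 6 by deviating; Station 2 loses 10 − 7 = 3. Product = 6·3 = 18.
18 > 1, so both Band 3 is risk-dominant. Station 2's payoff there is 10.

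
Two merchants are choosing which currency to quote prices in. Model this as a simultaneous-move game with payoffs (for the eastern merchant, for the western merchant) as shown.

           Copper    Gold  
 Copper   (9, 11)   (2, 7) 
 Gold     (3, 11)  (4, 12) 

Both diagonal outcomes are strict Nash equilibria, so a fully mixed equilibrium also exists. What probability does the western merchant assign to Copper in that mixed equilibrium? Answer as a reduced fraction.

1/4

The western merchant's mix q on Copper must make the eastern merchant indifferent between Copper and Gold.
The eastern merchant's payoff from Copper: 9q + 2(1−q). From Gold: 3q + 4(1−q).
Set equal: 6q = 2(1−q) → q = 2/8 = 1/4.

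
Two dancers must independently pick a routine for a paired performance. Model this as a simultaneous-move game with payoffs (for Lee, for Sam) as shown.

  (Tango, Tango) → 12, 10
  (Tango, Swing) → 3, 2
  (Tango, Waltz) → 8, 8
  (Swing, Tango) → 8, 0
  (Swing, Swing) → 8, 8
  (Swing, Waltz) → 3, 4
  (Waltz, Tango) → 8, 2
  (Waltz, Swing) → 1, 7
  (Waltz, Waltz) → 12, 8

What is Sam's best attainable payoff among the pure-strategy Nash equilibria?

Both Tango is a pure NE (Lee: 12 ≥ 8; Sam: 10 ≥ 8). Sam gets 10.
Both Swing is a pure NE (Lee: 8 ≥ 3; Sam: 8 ≥ 4). Sam gets 8.
Both Waltz is a pure NE (Lee: 12 ≥ 8; Sam: 8 ≥ 7). Sam gets 8.
Every other cell has a profitable deviation for at least one player. Highest of {10, 8, 8} is 10.

10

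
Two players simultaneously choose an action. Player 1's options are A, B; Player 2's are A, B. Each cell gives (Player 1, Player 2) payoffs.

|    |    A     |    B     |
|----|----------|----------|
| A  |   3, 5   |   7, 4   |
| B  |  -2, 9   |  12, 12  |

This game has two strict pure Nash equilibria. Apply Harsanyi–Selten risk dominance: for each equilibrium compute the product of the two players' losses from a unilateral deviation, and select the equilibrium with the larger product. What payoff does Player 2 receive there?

12

At both A: Player 1 loses 3 − (-2) = 5 by deviating; Player 2 loses 5 − 4 = 1. Product = 5·1 = 5.
At both B: Player 1 loses 12 − 7 = 5 by deviating; Player 2 loses 12 − 9 = 3. Product = 5·3 = 15.
15 > 5, so both B is risk-dominant. Player 2's payoff there is 12.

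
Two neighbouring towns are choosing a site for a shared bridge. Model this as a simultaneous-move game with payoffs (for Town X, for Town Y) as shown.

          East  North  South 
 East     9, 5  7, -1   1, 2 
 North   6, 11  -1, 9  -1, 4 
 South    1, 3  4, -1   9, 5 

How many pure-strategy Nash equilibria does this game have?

Both East: Town X gets 9 (best alternative 6); Town Y gets 5 (best alternative 2). Neither deviates — NE.
Both South: Town X gets 9 (best alternative 1); Town Y gets 5 (best alternative 3). Neither deviates — NE.
Both North is not a NE: Town X would switch to East (7 > -1).
No other cell survives both best-response checks, so there are 2 pure NE.

2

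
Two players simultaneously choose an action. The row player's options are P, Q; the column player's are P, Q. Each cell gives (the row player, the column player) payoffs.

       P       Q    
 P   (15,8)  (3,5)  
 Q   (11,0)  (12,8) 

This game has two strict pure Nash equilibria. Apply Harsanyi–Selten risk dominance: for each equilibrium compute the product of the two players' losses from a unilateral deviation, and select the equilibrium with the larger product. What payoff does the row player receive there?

12

At both P: the row player loses 15 − 11 = 4 by deviating; the column player loses 8 − 5 = 3. Product = 4·3 = 12.
At both Q: the row player loses 12 − 3 = 9 by deviating; the column player loses 8 − 0 = 8. Product = 9·8 = 72.
72 > 12, so both Q is risk-dominant. The row player's payoff there is 12.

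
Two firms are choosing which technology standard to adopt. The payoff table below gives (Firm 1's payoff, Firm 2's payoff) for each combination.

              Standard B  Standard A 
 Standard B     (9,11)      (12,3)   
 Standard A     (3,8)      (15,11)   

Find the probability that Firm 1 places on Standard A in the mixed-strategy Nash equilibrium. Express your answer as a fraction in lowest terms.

8/11

Firm 1's mix p on Standard B must make Firm 2 indifferent between Standard B and Standard A.
Firm 2's payoff from Standard B: 11p + 8(1−p). From Standard A: 3p + 11(1−p).
Set equal: 8p = 3(1−p) → p = 3/11.
Probability on Standard A is 1 − 3/11 = 8/11.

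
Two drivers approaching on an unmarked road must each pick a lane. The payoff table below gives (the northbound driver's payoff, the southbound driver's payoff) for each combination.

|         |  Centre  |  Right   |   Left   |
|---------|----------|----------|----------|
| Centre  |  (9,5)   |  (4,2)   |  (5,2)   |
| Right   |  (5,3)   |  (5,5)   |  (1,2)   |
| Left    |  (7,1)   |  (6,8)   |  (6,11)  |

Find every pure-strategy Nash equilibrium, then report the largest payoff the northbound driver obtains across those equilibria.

Both Centre is a pure NE (the northbound driver: 9 ≥ 7; the southbound driver: 5 ≥ 2). The northbound driver gets 9.
Both Left is a pure NE (the northbound driver: 6 ≥ 5; the southbound driver: 11 ≥ 8). The northbound driver gets 6.
Every other cell has a profitable deviation for at least one player. Highest of {9, 6} is 9.

9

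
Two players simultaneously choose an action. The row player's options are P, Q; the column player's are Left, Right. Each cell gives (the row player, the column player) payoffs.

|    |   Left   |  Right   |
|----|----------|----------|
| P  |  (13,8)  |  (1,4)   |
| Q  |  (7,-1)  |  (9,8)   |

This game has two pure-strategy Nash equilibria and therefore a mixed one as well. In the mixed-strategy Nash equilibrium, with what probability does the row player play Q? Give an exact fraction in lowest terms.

The row player's mix p on P must make the column player indifferent between Left and Right.
The column player's payoff from Left: 8p + (-1)(1−p). From Right: 4p + 8(1−p).
Set equal: 4p = 9(1−p) → p = 9/13.
Probability on Q is 1 − 9/13 = 4/13.

4/13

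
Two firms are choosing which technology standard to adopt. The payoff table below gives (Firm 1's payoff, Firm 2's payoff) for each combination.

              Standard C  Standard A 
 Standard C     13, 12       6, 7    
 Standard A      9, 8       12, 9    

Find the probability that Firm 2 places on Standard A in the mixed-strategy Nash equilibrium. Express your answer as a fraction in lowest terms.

2/5

Firm 2's mix q on Standard C must make Firm 1 indifferent between Standard C and Standard A.
Firm 1's payoff from Standard C: 13q + 6(1−q). From Standard A: 9q + 12(1−q).
Set equal: 4q = 6(1−q) → q = 6/10 = 3/5.
Probability on Standard A is 1 − 3/5 = 2/5.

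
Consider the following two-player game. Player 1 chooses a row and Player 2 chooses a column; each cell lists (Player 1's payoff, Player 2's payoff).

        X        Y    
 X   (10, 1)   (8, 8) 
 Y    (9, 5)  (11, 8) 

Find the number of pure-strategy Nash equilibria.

Both Y: Player 1 gets 11 (best alternative 8); Player 2 gets 8 (best alternative 5). Neither deviates — NE.
Both X is not a NE: Player 2 would switch to Y (8 > 1).
No other cell survives both best-response checks, so there is 1 pure NE.

1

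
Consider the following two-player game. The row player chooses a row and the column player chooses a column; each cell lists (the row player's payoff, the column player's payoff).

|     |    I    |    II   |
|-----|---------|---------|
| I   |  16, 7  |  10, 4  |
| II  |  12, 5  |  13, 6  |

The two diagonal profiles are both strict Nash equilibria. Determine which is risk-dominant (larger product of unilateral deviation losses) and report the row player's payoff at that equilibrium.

16

At both I: the row player loses 16 − 12 = 4 by deviating; the column player loses 7 − 4 = 3. Product = 4·3 = 12.
At both II: the row player loses 13 − 10 = 3 by deviating; the column player loses 6 − 5 = 1. Product = 3·1 = 3.
12 > 3, so both I is risk-dominant. The row player's payoff there is 16.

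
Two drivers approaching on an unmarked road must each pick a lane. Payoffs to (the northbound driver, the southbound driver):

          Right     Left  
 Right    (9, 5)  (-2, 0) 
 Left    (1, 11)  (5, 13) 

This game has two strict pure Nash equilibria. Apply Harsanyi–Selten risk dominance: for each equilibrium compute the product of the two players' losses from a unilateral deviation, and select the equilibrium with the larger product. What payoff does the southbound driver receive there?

5

At both Right: the northbound driver loses 9 − 1 = 8 by deviating; the southbound driver loses 5 − 0 = 5. Product = 8·5 = 40.
At both Left: the northbound driver loses 5 − (-2) = 7 by deviating; the southbound driver loses 13 − 11 = 2. Product = 7·2 = 14.
40 > 14, so both Right is risk-dominant. The southbound driver's payoff there is 5.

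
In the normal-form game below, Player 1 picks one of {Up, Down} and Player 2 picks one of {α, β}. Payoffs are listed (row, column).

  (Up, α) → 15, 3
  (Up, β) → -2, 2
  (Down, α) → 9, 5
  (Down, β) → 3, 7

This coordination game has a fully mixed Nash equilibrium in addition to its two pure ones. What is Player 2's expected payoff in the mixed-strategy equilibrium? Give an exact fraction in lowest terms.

Player 1 mixes with probability p on Up, chosen so Player 2 is indifferent: 3p + 5(1−p) = 2p + 7(1−p) gives p = 2/3.
Player 2's expected payoff is 3·2/3 + 5·1/3 = 11/3.

11/3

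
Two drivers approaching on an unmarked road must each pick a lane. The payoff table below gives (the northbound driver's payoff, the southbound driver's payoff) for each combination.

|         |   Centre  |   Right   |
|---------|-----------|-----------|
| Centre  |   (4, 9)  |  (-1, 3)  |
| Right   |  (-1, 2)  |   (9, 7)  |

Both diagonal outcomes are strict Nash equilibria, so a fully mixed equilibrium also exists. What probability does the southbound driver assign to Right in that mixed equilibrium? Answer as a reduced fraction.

The southbound driver's mix q on Centre must make the northbound driver indifferent between Centre and Right.
The northbound driver's payoff from Centre: 4q + (-1)(1−q). From Right: (-1)q + 9(1−q).
Set equal: 5q = 10(1−q) → q = 10/15 = 2/3.
Probability on Right is 1 − 2/3 = 1/3.

1/3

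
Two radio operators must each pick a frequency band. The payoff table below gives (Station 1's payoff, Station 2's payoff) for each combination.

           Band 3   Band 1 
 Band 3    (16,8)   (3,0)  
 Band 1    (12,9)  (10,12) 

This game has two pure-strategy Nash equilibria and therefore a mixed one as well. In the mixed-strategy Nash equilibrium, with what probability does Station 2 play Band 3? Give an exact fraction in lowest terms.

Station 2's mix q on Band 3 must make Station 1 indifferent between Band 3 and Band 1.
Station 1's payoff from Band 3: 16q + 3(1−q). From Band 1: 12q + 10(1−q).
Set equal: 4q = 7(1−q) → q = 7/11.

7/11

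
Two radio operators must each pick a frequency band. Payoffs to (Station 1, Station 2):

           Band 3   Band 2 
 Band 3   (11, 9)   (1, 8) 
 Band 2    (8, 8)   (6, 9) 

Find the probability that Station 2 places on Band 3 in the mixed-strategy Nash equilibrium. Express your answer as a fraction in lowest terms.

5/8

Station 2's mix q on Band 3 must make Station 1 indifferent between Band 3 and Band 2.
Station 1's payoff from Band 3: 11q + 1(1−q). From Band 2: 8q + 6(1−q).
Set equal: 3q = 5(1−q) → q = 5/8.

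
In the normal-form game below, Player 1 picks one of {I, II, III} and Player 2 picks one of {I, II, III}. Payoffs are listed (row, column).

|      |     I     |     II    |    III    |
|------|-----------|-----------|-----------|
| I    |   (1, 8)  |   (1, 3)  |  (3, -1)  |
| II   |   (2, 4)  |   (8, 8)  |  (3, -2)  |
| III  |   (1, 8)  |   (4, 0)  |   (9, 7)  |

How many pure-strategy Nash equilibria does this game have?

Both II: Player 1 gets 8 (best alternative 4); Player 2 gets 8 (best alternative 4). Neither deviates — NE.
Both I is not a NE: Player 1 would switch to II (2 > 1).
No other cell survives both best-response checks, so there is 1 pure NE.

1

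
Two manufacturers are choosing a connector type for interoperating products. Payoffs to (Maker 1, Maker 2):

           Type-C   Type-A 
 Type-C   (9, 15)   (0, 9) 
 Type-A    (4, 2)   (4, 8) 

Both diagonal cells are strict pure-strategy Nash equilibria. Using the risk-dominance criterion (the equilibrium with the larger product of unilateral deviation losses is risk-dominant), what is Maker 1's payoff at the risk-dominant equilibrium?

9

At both Type-C: Maker 1 loses 9 − 4 = 5 by deviating; Maker 2 loses 15 − 9 = 6. Product = 5·6 = 30.
At both Type-A: Maker 1 loses 4 − 0 = 4 by deviating; Maker 2 loses 8 − 2 = 6. Product = 4·6 = 24.
30 > 24, so both Type-C is risk-dominant. Maker 1's payoff there is 9.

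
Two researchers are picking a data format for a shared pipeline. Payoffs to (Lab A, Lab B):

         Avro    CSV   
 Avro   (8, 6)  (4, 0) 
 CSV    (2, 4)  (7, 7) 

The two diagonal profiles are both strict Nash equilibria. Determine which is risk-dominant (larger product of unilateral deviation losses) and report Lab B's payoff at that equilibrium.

6

At both Avro: Lab A loses 8 − 2 = 6 by deviating; Lab B loses 6 − 0 = 6. Product = 6·6 = 36.
At both CSV: Lab A loses 7 − 4 = 3 by deviating; Lab B loses 7 − 4 = 3. Product = 3·3 = 9.
36 > 9, so both Avro is risk-dominant. Lab B's payoff there is 6.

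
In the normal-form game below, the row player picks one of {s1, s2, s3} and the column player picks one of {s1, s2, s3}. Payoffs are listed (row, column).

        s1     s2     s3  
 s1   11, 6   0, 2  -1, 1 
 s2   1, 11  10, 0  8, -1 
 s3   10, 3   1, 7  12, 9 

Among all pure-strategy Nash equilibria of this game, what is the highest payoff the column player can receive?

9

Both s1 is a pure NE (the row player: 11 ≥ 10; the column player: 6 ≥ 2). The column player gets 6.
Both s3 is a pure NE (the row player: 12 ≥ 8; the column player: 9 ≥ 7). The column player gets 9.
Every other cell has a profitable deviation for at least one player. Highest of {6, 9} is 9.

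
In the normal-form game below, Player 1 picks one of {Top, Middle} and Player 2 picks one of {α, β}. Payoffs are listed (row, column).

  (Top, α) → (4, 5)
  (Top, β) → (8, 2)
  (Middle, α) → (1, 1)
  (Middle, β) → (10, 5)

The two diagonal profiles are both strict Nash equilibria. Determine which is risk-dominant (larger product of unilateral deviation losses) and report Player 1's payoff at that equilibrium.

4

At (Top, α): Player 1 loses 4 − 1 = 3 by deviating; Player 2 loses 5 − 2 = 3. Product = 3·3 = 9.
At (Middle, β): Player 1 loses 10 − 8 = 2 by deviating; Player 2 loses 5 − 1 = 4. Product = 2·4 = 8.
9 > 8, so (Top, α) is risk-dominant. Player 1's payoff there is 4.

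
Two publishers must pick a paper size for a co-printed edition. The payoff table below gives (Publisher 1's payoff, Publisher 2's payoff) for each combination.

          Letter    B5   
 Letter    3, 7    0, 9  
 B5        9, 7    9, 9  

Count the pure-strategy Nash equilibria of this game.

1

Both B5: Publisher 1 gets 9 (best alternative 0); Publisher 2 gets 9 (best alternative 7). Neither deviates — NE.
Both Letter is not a NE: Publisher 1 would switch to B5 (9 > 3).
No other cell survives both best-response checks, so there is 1 pure NE.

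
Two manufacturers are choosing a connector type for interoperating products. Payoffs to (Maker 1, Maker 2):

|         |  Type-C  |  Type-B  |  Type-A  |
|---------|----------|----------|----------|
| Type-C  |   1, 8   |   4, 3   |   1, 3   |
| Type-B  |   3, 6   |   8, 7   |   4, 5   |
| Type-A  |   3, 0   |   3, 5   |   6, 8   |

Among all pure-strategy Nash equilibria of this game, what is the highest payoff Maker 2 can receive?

Both Type-B is a pure NE (Maker 1: 8 ≥ 4; Maker 2: 7 ≥ 6). Maker 2 gets 7.
Both Type-A is a pure NE (Maker 1: 6 ≥ 4; Maker 2: 8 ≥ 5). Maker 2 gets 8.
Every other cell has a profitable deviation for at least one player. Highest of {7, 8} is 8.

8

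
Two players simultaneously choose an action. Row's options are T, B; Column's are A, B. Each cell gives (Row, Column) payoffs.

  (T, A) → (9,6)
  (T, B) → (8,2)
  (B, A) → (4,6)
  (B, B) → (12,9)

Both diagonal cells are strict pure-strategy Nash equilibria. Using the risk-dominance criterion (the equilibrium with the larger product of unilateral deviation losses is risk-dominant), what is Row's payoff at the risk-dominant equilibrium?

At (T, A): Row loses 9 − 4 = 5 by deviating; Column loses 6 − 2 = 4. Product = 5·4 = 20.
At (B, B): Row loses 12 − 8 = 4 by deviating; Column loses 9 − 6 = 3. Product = 4·3 = 12.
20 > 12, so (T, A) is risk-dominant. Row's payoff there is 9.

9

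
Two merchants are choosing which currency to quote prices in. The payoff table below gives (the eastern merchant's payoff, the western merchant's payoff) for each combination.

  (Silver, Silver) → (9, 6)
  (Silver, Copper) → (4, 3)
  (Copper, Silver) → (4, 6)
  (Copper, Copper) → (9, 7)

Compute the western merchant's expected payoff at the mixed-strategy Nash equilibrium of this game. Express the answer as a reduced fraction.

The eastern merchant mixes with probability p on Silver, chosen so the western merchant is indifferent: 6p + 6(1−p) = 3p + 7(1−p) gives p = 1/4.
The western merchant's expected payoff is 6·1/4 + 6·3/4 = 6.

6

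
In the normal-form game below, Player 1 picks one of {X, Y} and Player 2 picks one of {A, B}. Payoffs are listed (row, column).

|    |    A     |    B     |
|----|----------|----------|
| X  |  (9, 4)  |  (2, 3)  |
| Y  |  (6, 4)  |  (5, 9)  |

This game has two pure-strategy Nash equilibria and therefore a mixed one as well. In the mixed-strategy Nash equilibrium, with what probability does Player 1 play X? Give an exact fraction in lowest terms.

Player 1's mix p on X must make Player 2 indifferent between A and B.
Player 2's payoff from A: 4p + 4(1−p). From B: 3p + 9(1−p).
Set equal: 1p = 5(1−p) → p = 5/6.

5/6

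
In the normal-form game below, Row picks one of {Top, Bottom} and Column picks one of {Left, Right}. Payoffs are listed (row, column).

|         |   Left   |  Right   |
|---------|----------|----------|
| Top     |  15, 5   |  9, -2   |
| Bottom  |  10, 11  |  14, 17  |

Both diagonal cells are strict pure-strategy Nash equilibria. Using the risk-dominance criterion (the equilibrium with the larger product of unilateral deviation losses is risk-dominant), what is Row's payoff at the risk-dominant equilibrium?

At (Top, Left): Row loses 15 − 10 = 5 by deviating; Column loses 5 − (-2) = 7. Product = 5·7 = 35.
At (Bottom, Right): Row loses 14 − 9 = 5 by deviating; Column loses 17 − 11 = 6. Product = 5·6 = 30.
35 > 30, so (Top, Left) is risk-dominant. Row's payoff there is 15.

15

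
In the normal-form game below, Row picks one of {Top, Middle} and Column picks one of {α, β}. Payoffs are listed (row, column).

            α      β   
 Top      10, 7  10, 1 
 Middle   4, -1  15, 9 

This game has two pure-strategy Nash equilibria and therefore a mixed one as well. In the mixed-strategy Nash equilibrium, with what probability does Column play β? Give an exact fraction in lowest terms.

Column's mix q on α must make Row indifferent between Top and Middle.
Row's payoff from Top: 10q + 10(1−q). From Middle: 4q + 15(1−q).
Set equal: 6q = 5(1−q) → q = 5/11.
Probability on β is 1 − 5/11 = 6/11.

6/11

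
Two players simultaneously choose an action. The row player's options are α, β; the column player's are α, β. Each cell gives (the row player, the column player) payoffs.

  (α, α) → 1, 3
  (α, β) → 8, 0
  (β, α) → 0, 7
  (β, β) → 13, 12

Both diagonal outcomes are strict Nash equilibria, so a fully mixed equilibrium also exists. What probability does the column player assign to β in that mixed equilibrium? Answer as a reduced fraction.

1/6

The column player's mix q on α must make the row player indifferent between α and β.
The row player's payoff from α: 1q + 8(1−q). From β: 0q + 13(1−q).
Set equal: 1q = 5(1−q) → q = 5/6.
Probability on β is 1 − 5/6 = 1/6.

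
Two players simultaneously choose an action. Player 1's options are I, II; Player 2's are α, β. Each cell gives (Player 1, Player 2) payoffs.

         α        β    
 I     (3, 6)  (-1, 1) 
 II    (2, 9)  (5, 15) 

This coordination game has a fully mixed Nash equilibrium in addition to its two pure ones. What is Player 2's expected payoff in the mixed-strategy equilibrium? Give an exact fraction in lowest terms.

Player 1 mixes with probability p on I, chosen so Player 2 is indifferent: 6p + 9(1−p) = 1p + 15(1−p) gives p = 6/11.
Player 2's expected payoff is 6·6/11 + 9·5/11 = 81/11.

81/11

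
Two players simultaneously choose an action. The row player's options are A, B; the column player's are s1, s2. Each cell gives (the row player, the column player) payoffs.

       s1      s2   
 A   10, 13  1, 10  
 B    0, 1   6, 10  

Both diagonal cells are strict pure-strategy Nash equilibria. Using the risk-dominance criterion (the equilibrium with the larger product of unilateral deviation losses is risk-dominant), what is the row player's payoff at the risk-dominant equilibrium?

6

At (A, s1): the row player loses 10 − 0 = 10 by deviating; the column player loses 13 − 10 = 3. Product = 10·3 = 30.
At (B, s2): the row player loses 6 − 1 = 5 by deviating; the column player loses 10 − 1 = 9. Product = 5·9 = 45.
45 > 30, so (B, s2) is risk-dominant. The row player's payoff there is 6.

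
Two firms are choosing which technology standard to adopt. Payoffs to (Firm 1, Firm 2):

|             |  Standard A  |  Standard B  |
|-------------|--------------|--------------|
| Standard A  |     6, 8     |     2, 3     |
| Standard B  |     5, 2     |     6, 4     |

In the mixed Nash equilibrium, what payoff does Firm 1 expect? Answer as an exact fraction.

Firm 2 mixes with probability q on Standard A, chosen so Firm 1 is indifferent: 6q + 2(1−q) = 5q + 6(1−q) gives q = 4/5.
Firm 1's expected payoff (from either row, since indifferent) is 6·4/5 + 2·1/5 = 26/5.

26/5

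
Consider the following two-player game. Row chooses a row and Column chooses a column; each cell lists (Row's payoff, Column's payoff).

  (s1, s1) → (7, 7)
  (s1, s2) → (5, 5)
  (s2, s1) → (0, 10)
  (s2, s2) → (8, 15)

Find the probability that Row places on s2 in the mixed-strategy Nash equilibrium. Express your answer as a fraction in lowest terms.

Row's mix p on s1 must make Column indifferent between s1 and s2.
Column's payoff from s1: 7p + 10(1−p). From s2: 5p + 15(1−p).
Set equal: 2p = 5(1−p) → p = 5/7.
Probability on s2 is 1 − 5/7 = 2/7.

2/7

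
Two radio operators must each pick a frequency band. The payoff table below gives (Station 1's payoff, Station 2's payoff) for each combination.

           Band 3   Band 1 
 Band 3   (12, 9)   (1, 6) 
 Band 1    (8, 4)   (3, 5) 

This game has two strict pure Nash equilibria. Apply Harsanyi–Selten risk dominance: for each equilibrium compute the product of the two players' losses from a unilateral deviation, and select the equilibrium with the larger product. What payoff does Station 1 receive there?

12

At both Band 3: Station 1 loses 12 − 8 = 4 by deviating; Station 2 loses 9 − 6 = 3. Product = 4·3 = 12.
At both Band 1: Station 1 loses 3 − 1 = 2 by deviating; Station 2 loses 5 − 4 = 1. Product = 2·1 = 2.
12 > 2, so both Band 3 is risk-dominant. Station 1's payoff there is 12.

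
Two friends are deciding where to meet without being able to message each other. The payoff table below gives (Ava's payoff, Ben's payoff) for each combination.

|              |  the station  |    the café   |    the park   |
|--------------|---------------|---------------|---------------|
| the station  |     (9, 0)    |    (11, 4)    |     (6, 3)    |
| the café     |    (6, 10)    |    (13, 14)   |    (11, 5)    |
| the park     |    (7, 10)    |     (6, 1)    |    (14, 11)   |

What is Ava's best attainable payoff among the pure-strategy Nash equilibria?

14

Both the café is a pure NE (Ava: 13 ≥ 11; Ben: 14 ≥ 10). Ava gets 13.
Both the park is a pure NE (Ava: 14 ≥ 11; Ben: 11 ≥ 10). Ava gets 14.
Every other cell has a profitable deviation for at least one player. Highest of {13, 14} is 14.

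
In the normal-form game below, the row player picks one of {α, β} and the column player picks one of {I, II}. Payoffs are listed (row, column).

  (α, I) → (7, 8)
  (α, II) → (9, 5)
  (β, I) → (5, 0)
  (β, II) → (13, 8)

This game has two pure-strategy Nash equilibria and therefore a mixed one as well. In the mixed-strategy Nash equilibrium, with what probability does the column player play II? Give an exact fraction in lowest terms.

1/3

The column player's mix q on I must make the row player indifferent between α and β.
The row player's payoff from α: 7q + 9(1−q). From β: 5q + 13(1−q).
Set equal: 2q = 4(1−q) → q = 4/6 = 2/3.
Probability on II is 1 − 2/3 = 1/3.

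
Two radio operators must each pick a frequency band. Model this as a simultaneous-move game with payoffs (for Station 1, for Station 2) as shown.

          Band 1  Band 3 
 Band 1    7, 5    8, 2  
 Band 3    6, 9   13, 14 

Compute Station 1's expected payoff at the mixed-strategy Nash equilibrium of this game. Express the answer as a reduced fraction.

43/6

Station 2 mixes with probability q on Band 1, chosen so Station 1 is indifferent: 7q + 8(1−q) = 6q + 13(1−q) gives q = 5/6.
Station 1's expected payoff (from either row, since indifferent) is 7·5/6 + 8·1/6 = 43/6.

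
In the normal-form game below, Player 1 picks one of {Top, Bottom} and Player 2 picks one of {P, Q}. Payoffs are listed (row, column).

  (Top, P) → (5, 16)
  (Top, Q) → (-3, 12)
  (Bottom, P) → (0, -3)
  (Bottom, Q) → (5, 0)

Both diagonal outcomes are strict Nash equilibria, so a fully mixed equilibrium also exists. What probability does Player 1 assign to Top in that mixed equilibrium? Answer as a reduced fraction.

Player 1's mix p on Top must make Player 2 indifferent between P and Q.
Player 2's payoff from P: 16p + (-3)(1−p). From Q: 12p + 0(1−p).
Set equal: 4p = 3(1−p) → p = 3/7.

3/7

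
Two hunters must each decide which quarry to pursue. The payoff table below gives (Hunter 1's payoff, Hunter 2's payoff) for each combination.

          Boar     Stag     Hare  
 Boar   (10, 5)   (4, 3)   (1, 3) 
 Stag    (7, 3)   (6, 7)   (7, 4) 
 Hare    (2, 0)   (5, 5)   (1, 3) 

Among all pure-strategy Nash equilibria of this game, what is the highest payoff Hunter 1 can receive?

Both Boar is a pure NE (Hunter 1: 10 ≥ 7; Hunter 2: 5 ≥ 3). Hunter 1 gets 10.
Both Stag is a pure NE (Hunter 1: 6 ≥ 5; Hunter 2: 7 ≥ 4). Hunter 1 gets 6.
Every other cell has a profitable deviation for at least one player. Highest of {10, 6} is 10.

10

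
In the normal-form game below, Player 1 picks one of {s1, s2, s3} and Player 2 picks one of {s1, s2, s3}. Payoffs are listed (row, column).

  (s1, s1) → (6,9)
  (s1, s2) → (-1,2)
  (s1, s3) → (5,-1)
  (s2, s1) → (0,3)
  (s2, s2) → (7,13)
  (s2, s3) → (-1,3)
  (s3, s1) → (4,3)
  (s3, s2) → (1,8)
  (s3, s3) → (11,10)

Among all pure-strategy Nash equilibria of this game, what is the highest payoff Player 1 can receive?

Both s1 is a pure NE (Player 1: 6 ≥ 4; Player 2: 9 ≥ 2). Player 1 gets 6.
Both s2 is a pure NE (Player 1: 7 ≥ 1; Player 2: 13 ≥ 3). Player 1 gets 7.
Both s3 is a pure NE (Player 1: 11 ≥ 5; Player 2: 10 ≥ 8). Player 1 gets 11.
Every other cell has a profitable deviation for at least one player. Highest of {6, 7, 11} is 11.

11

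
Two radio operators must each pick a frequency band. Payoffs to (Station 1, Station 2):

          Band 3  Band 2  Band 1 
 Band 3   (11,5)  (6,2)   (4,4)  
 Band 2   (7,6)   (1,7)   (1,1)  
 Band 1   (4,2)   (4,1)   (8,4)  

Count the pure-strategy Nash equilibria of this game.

Both Band 3: Station 1 gets 11 (best alternative 7); Station 2 gets 5 (best alternative 4). Neither deviates — NE.
Both Band 1: Station 1 gets 8 (best alternative 4); Station 2 gets 4 (best alternative 2). Neither deviates — NE.
Both Band 2 is not a NE: Station 1 would switch to Band 3 (6 > 1).
No other cell survives both best-response checks, so there are 2 pure NE.

2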